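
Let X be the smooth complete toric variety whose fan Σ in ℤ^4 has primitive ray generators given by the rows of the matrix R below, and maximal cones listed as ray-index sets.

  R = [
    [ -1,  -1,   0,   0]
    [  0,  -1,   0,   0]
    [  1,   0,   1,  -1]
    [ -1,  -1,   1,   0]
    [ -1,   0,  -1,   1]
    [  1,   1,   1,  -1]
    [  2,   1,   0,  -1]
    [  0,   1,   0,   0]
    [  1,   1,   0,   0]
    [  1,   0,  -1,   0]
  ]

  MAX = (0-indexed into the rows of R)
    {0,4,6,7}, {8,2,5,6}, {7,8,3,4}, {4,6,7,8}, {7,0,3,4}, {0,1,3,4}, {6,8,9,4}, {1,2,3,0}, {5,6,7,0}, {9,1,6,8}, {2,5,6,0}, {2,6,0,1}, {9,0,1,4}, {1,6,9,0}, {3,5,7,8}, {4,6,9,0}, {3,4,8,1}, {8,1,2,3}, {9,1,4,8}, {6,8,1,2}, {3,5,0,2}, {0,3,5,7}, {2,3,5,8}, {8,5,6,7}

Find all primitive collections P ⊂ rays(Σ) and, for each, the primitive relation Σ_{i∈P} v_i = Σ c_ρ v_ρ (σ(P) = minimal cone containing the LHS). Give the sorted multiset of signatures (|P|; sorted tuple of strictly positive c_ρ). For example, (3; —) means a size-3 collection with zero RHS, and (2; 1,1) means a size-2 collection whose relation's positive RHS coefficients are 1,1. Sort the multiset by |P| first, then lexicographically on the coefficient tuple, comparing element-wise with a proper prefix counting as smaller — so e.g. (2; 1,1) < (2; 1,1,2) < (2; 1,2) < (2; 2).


Primitive collections (12):

  {0,8}:  v_{0} + v_{8} = 0 — sig = (2; —)
  {1,7}:  v_{1} + v_{7} = 0 — sig = (2; —)
  {2,4}:  v_{2} + v_{4} = 0 — sig = (2; —)
  {1,5}:  v_{1} + v_{5} = v_{2} — sig = (2; 1)
  {2,7}:  v_{2} + v_{7} = v_{5} — sig = (2; 1)
  {3,6}:  v_{3} + v_{6} = v_{2} — sig = (2; 1)
  {3,9}:  v_{3} + v_{9} = v_{1} — sig = (2; 1)
  {4,5}:  v_{4} + v_{5} = v_{7} — sig = (2; 1)
  {5,9}:  v_{5} + v_{9} = v_{6} — sig = (2; 1)
  {2,9}:  v_{2} + v_{9} = v_{1} + v_{6} — sig = (2; 1,1)
  {7,9}:  v_{7} + v_{9} = v_{4} + v_{6} — sig = (2; 1,1)
  {1,4,6}:  v_{1} + v_{4} + v_{6} = v_{9} — sig = (3; 1)

Sorted signature multiset PRS(X):
    |P|=2: 11 collections, coeffs (), (), (), (1), (1), (1), (1), (1), (1), (1,1), (1,1)
    |P|=3: 1 collection, coeffs (1)


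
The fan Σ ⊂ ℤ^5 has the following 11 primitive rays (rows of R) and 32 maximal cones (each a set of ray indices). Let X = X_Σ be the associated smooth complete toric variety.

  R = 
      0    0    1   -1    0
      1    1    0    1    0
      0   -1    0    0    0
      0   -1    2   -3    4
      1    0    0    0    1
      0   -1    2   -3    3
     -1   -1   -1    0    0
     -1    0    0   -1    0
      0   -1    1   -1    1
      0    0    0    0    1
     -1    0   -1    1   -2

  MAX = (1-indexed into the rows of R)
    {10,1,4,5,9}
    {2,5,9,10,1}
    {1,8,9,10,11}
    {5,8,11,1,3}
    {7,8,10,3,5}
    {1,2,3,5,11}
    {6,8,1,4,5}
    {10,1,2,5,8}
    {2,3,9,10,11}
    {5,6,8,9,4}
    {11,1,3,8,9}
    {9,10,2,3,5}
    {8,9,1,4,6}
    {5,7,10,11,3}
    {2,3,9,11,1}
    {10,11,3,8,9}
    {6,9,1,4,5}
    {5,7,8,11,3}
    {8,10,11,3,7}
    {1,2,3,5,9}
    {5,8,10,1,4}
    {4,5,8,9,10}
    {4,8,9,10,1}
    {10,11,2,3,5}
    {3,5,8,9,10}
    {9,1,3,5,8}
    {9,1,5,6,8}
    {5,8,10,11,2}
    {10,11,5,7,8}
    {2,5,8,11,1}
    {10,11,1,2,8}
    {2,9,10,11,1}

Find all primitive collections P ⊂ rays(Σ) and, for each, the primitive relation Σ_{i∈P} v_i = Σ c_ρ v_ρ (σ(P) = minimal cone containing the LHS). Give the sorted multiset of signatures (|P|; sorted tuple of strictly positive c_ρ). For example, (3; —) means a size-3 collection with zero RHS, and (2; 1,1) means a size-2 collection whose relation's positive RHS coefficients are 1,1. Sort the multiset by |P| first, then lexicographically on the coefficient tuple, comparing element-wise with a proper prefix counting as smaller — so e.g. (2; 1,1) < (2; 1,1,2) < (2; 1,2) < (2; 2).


20 minimal non-faces of Δ(Σ) (on 11 rays):

  {6,10}:  v_{6} + v_{10} = v_{4}  ⟹  sig = (2; 1)
  {1,7}:  v_{1} + v_{7} = v_{3} + v_{8}  ⟹  sig = (2; 1,1)
  {6,11}:  v_{6} + v_{11} = v_{8} + v_{9}  ⟹  sig = (2; 1,1)
  {2,7}:  v_{2} + v_{7} = v_{5} + v_{10} + v_{11}  ⟹  sig = (2; 1,1,1)
  {4,11}:  v_{4} + v_{11} = v_{8} + v_{9} + v_{10}  ⟹  sig = (2; 1,1,1)
  {6,7}:  v_{6} + v_{7} = v_{3} + v_{5} + 2·v_{8} + v_{9} + v_{10}  ⟹  sig = (2; 1,1,1,1,2)
  {3,4}:  v_{3} + v_{4} = v_{5} + v_{8} + 2·v_{9} + v_{10}  ⟹  sig = (2; 1,1,1,2)
  {4,7}:  v_{4} + v_{7} = v_{3} + v_{5} + 2·v_{8} + v_{9} + 2·v_{10}  ⟹  sig = (2; 1,1,1,2,2)
  {3,6}:  v_{3} + v_{6} = v_{5} + v_{8} + 2·v_{9}  ⟹  sig = (2; 1,1,2)
  {7,9}:  v_{7} + v_{9} = 2·v_{3} + v_{8} + v_{10}  ⟹  sig = (2; 1,1,2)
  {2,6}:  v_{2} + v_{6} = 2·v_{1} + v_{5} + 2·v_{10}  ⟹  sig = (2; 1,2,2)
  {2,4}:  v_{2} + v_{4} = 2·v_{1} + v_{5} + 3·v_{10}  ⟹  sig = (2; 1,2,3)
  {2,3,8}:  v_{2} + v_{3} + v_{8} = 0  ⟹  sig = (3; —)
  {1,3,10}:  v_{1} + v_{3} + v_{10} = v_{9}  ⟹  sig = (3; 1)
  {5,9,11}:  v_{5} + v_{9} + v_{11} = v_{3}  ⟹  sig = (3; 1)
  {2,8,9}:  v_{2} + v_{8} + v_{9} = v_{1} + v_{10}  ⟹  sig = (3; 1,1)
  {1,5,10,11}:  v_{1} + v_{5} + v_{10} + v_{11} = 0  ⟹  sig = (4; —)
  {1,5,8,9,10}:  v_{1} + v_{5} + v_{8} + v_{9} + v_{10} = v_{6}  ⟹  sig = (5; 1)
  {3,5,8,10,11}:  v_{3} + v_{5} + v_{8} + v_{10} + v_{11} = v_{7}  ⟹  sig = (5; 1)
  {1,4,5,8,9}:  v_{1} + v_{4} + v_{5} + v_{8} + v_{9} = 2·v_{6}  ⟹  sig = (5; 2)

Sorted signature multiset PRS(X):
{ (2; 1),  (2; 1,1) ×2,  (2; 1,1,1) ×2,  (2; 1,1,1,1,2),  (2; 1,1,1,2),  (2; 1,1,1,2,2),  (2; 1,1,2) ×2,  (2; 1,2,2),  (2; 1,2,3),  (3; —),  (3; 1) ×2,  (3; 1,1),  (4; —),  (5; 1) ×2,  (5; 2) }


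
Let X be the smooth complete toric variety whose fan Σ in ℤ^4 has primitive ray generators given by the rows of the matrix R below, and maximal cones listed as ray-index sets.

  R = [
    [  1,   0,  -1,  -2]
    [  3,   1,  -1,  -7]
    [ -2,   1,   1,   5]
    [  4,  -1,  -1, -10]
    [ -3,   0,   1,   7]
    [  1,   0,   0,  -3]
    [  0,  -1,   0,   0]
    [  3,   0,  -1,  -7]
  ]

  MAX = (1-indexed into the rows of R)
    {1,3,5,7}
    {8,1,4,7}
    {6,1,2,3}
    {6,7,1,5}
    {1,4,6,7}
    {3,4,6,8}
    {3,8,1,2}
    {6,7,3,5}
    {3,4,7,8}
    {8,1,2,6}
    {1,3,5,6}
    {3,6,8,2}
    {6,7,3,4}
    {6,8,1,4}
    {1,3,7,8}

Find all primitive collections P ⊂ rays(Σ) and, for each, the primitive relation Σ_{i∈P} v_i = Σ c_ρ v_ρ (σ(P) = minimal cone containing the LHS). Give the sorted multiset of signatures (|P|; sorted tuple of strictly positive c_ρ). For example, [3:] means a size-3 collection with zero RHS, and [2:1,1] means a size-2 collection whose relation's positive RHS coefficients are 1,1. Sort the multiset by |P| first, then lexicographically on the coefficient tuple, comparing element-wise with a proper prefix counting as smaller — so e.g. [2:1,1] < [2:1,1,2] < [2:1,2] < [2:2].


Primitive collections (9):

  P = {5,8}:  v_{5} + v_{8} = 0  →  sig = [2:]
  P = {2,7}:  v_{2} + v_{7} = v_{8}  →  sig = [2:1]
  P = {4,5}:  v_{4} + v_{5} = v_{6} + v_{7}  →  sig = [2:1,1]
  P = {2,5}:  v_{2} + v_{5} = v_{1} + v_{3} + v_{6}  →  sig = [2:1,1,1]
  P = {2,4}:  v_{2} + v_{4} = v_{6} + 2·v_{8}  →  sig = [2:1,2]
  P = {1,3,4}:  v_{1} + v_{3} + v_{4} = v_{8}  →  sig = [3:1]
  P = {6,7,8}:  v_{6} + v_{7} + v_{8} = v_{4}  →  sig = [3:1]
  P = {1,3,6,7}:  v_{1} + v_{3} + v_{6} + v_{7} = 0  →  sig = [4:]
  P = {1,3,6,8}:  v_{1} + v_{3} + v_{6} + v_{8} = v_{2}  →  sig = [4:1]

so the primitive-relation signature multiset is
[[2:], [2:1], [2:1,1], [2:1,1,1], [2:1,2], [3:1], [3:1], [4:], [4:1]]


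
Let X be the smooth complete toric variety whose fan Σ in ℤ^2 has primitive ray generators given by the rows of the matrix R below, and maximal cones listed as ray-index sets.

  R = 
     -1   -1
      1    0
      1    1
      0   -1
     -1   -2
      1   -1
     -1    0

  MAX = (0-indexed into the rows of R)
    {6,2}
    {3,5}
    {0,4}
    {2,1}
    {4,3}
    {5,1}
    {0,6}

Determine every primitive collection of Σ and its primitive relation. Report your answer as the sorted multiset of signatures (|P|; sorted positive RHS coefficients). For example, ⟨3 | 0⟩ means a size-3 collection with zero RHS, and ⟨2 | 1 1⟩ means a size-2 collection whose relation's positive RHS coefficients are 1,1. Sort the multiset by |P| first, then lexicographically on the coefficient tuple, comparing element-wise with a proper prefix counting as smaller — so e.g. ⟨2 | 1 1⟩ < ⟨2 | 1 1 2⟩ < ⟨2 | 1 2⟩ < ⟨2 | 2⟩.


Primitive collections (14):

  {0,2}:  v_{0} + v_{2} = 0  ⇒ sig = ⟨2 | 0⟩
  {1,6}:  v_{1} + v_{6} = 0  ⇒ sig = ⟨2 | 0⟩
  {0,1}:  v_{0} + v_{1} = v_{3}  ⇒ sig = ⟨2 | 1⟩
  {0,3}:  v_{0} + v_{3} = v_{4}  ⇒ sig = ⟨2 | 1⟩
  {1,3}:  v_{1} + v_{3} = v_{5}  ⇒ sig = ⟨2 | 1⟩
  {2,3}:  v_{2} + v_{3} = v_{1}  ⇒ sig = ⟨2 | 1⟩
  {2,4}:  v_{2} + v_{4} = v_{3}  ⇒ sig = ⟨2 | 1⟩
  {3,6}:  v_{3} + v_{6} = v_{0}  ⇒ sig = ⟨2 | 1⟩
  {5,6}:  v_{5} + v_{6} = v_{3}  ⇒ sig = ⟨2 | 1⟩
  {0,5}:  v_{0} + v_{5} = 2·v_{3}  ⇒ sig = ⟨2 | 2⟩
  {1,4}:  v_{1} + v_{4} = 2·v_{3}  ⇒ sig = ⟨2 | 2⟩
  {2,5}:  v_{2} + v_{5} = 2·v_{1}  ⇒ sig = ⟨2 | 2⟩
  {4,6}:  v_{4} + v_{6} = 2·v_{0}  ⇒ sig = ⟨2 | 2⟩
  {4,5}:  v_{4} + v_{5} = 3·v_{3}  ⇒ sig = ⟨2 | 3⟩

Hence PRS(X_Σ) =
[⟨2 | 0⟩, ⟨2 | 0⟩, ⟨2 | 1⟩, ⟨2 | 1⟩, ⟨2 | 1⟩, ⟨2 | 1⟩, ⟨2 | 1⟩, ⟨2 | 1⟩, ⟨2 | 1⟩, ⟨2 | 2⟩, ⟨2 | 2⟩, ⟨2 | 2⟩, ⟨2 | 2⟩, ⟨2 | 3⟩]


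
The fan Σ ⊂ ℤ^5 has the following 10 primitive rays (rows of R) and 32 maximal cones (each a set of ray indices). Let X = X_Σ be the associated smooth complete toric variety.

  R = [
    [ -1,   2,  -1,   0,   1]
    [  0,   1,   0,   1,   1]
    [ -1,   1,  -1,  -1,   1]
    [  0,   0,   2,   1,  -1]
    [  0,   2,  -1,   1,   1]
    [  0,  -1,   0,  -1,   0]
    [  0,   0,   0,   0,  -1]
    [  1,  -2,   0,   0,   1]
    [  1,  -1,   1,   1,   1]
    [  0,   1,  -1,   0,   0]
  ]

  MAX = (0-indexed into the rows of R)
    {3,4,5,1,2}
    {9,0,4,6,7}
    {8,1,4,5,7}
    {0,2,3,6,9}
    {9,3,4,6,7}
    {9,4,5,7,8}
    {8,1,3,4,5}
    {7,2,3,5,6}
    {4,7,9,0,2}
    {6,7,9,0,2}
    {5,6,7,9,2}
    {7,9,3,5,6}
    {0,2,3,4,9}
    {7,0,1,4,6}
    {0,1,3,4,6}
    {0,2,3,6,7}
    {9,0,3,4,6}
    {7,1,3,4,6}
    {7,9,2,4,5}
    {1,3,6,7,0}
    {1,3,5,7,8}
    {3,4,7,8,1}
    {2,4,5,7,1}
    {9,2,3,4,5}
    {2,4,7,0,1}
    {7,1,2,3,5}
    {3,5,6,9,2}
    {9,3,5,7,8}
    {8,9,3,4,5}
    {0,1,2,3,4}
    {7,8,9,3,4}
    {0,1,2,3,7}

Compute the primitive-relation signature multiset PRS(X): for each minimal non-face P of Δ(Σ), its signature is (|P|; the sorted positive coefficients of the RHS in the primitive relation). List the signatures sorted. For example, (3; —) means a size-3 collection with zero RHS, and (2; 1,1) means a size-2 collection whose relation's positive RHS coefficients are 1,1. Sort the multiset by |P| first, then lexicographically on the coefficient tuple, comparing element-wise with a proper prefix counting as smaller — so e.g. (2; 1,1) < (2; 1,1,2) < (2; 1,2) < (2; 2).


Σ has 14 primitive collections:

  {0,5}:  v_{0} + v_{5} = v_{2} — sig = (2; 1)
  {1,9}:  v_{1} + v_{9} = v_{4} — sig = (2; 1)
  {6,8}:  v_{6} + v_{8} = v_{3} + v_{7} + v_{9} — sig = (2; 1,1,1)
  {0,8}:  v_{0} + v_{8} = 2·v_{1} + v_{5} — sig = (2; 1,2)
  {2,8}:  v_{2} + v_{8} = 2·v_{1} + 2·v_{5} — sig = (2; 2,2)
  {1,5,6}:  v_{1} + v_{5} + v_{6} = 0 — sig = (3; —)
  {1,2,6}:  v_{1} + v_{2} + v_{6} = v_{0} — sig = (3; 1)
  {4,5,6}:  v_{4} + v_{5} + v_{6} = v_{9} — sig = (3; 1)
  {2,4,6}:  v_{2} + v_{4} + v_{6} = v_{0} + v_{9} — sig = (3; 1,1)
  {0,3,7,9}:  v_{0} + v_{3} + v_{7} + v_{9} = v_{1} — sig = (4; 1)
  {3,4,5,7}:  v_{3} + v_{4} + v_{5} + v_{7} = v_{8} — sig = (4; 1)
  {2,3,7,9}:  v_{2} + v_{3} + v_{7} + v_{9} = v_{1} + v_{5} — sig = (4; 1,1)
  {2,3,4,7}:  v_{2} + v_{3} + v_{4} + v_{7} = 2·v_{1} + v_{5} — sig = (4; 1,2)
  {0,3,4,7}:  v_{0} + v_{3} + v_{4} + v_{7} = 2·v_{1} — sig = (4; 2)

Hence PRS(X_Σ) =
[(2; 1), (2; 1), (2; 1,1,1), (2; 1,2), (2; 2,2), (3; —), (3; 1), (3; 1), (3; 1,1), (4; 1), (4; 1), (4; 1,1), (4; 1,2), (4; 2)]


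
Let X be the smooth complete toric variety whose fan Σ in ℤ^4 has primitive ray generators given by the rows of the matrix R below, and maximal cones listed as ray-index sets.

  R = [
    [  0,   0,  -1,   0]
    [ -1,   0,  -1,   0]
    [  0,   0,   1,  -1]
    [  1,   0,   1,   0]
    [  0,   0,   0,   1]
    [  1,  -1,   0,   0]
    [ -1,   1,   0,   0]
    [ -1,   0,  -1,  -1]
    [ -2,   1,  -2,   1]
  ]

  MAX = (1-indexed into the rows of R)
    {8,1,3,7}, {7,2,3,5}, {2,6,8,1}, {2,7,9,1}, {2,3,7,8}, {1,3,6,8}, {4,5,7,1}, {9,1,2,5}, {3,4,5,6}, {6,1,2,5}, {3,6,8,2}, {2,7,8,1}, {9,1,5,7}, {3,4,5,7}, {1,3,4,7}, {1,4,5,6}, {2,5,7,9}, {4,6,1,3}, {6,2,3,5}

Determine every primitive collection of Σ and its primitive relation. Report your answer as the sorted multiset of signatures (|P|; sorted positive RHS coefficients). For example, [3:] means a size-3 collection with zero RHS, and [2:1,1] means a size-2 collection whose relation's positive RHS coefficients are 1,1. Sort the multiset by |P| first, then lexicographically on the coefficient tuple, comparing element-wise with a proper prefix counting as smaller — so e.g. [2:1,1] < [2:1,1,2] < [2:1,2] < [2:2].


|primitive collections| = 11. Relations:

  {2,4}:  v_{2} + v_{4} = 0 ; sig = [2:]
  {6,7}:  v_{6} + v_{7} = 0 ; sig = [2:]
  {5,8}:  v_{5} + v_{8} = v_{2} ; sig = [2:1]
  {3,9}:  v_{3} + v_{9} = v_{2} + v_{7} ; sig = [2:1,1]
  {4,8}:  v_{4} + v_{8} = v_{1} + v_{3} ; sig = [2:1,1]
  {4,9}:  v_{4} + v_{9} = v_{1} + v_{5} + v_{7} ; sig = [2:1,1,1]
  {6,9}:  v_{6} + v_{9} = v_{1} + v_{2} + v_{5} ; sig = [2:1,1,1]
  {8,9}:  v_{8} + v_{9} = v_{1} + 2·v_{2} + v_{7} ; sig = [2:1,1,2]
  {1,3,5}:  v_{1} + v_{3} + v_{5} = 0 ; sig = [3:]
  {1,2,3}:  v_{1} + v_{2} + v_{3} = v_{8} ; sig = [3:1]
  {1,2,5,7}:  v_{1} + v_{2} + v_{5} + v_{7} = v_{9} ; sig = [4:1]

Sorted signature multiset PRS(X):
    |P|=2: 8 collections, coeffs (), (), (1), (1,1), (1,1), (1,1,1), (1,1,1), (1,1,2)
    |P|=3: 2 collections, coeffs (), (1)
    |P|=4: 1 collection, coeffs (1)


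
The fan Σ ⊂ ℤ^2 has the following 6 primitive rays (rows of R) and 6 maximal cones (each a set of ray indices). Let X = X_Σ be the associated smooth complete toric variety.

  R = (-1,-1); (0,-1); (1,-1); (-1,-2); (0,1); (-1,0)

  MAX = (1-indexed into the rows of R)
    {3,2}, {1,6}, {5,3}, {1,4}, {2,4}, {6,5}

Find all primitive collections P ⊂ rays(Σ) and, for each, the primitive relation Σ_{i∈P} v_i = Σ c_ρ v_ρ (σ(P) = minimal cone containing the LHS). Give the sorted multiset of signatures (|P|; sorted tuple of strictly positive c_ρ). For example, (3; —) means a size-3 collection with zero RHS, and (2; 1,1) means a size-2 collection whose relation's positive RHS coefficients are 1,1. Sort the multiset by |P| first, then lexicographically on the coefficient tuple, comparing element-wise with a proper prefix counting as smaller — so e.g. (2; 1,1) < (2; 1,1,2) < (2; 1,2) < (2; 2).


Δ(Σ) — 6 vertices, 9 min non-faces:

  P = {2,5}:  v_{2} + v_{5} = 0  ⇒ sig = (2; —)
  P = {1,2}:  v_{1} + v_{2} = v_{4}  ⇒ sig = (2; 1)
  P = {1,5}:  v_{1} + v_{5} = v_{6}  ⇒ sig = (2; 1)
  P = {2,6}:  v_{2} + v_{6} = v_{1}  ⇒ sig = (2; 1)
  P = {3,6}:  v_{3} + v_{6} = v_{2}  ⇒ sig = (2; 1)
  P = {4,5}:  v_{4} + v_{5} = v_{1}  ⇒ sig = (2; 1)
  P = {1,3}:  v_{1} + v_{3} = 2·v_{2}  ⇒ sig = (2; 2)
  P = {4,6}:  v_{4} + v_{6} = 2·v_{1}  ⇒ sig = (2; 2)
  P = {3,4}:  v_{3} + v_{4} = 3·v_{2}  ⇒ sig = (2; 3)

Signatures (|P|; sorted positive RHS coefficients), sorted:
    (2; —)
    (2; 1)
    (2; 1)
    (2; 1)
    (2; 1)
    (2; 1)
    (2; 2)
    (2; 2)
    (2; 3)


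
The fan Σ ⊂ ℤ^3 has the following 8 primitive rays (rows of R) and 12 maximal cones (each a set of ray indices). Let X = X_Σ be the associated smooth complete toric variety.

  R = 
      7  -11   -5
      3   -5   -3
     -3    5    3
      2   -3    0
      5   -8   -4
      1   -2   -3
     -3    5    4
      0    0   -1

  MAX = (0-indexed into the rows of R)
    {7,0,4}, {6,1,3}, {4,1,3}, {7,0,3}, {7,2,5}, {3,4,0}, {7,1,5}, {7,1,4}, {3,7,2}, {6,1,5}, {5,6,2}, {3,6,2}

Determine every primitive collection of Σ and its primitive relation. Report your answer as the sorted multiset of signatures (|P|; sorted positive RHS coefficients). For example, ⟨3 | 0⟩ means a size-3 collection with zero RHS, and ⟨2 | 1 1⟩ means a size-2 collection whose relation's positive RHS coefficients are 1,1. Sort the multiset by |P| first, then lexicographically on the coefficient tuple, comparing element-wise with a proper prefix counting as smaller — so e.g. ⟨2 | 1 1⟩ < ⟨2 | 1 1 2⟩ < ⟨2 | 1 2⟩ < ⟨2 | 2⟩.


Σ has 12 primitive collections:

  {1,2}:  v_{1} + v_{2} = 0 — sig = ⟨2 | 0⟩
  {3,5}:  v_{3} + v_{5} = v_{1} — sig = ⟨2 | 1⟩
  {4,6}:  v_{4} + v_{6} = v_{3} — sig = ⟨2 | 1⟩
  {6,7}:  v_{6} + v_{7} = v_{2} — sig = ⟨2 | 1⟩
  {2,4}:  v_{2} + v_{4} = v_{3} + v_{7} — sig = ⟨2 | 1 1⟩
  {0,5}:  v_{0} + v_{5} = v_{1} + v_{4} + v_{7} — sig = ⟨2 | 1 1 1⟩
  {0,6}:  v_{0} + v_{6} = 2·v_{3} + v_{7} — sig = ⟨2 | 1 2⟩
  {4,5}:  v_{4} + v_{5} = 2·v_{1} + v_{7} — sig = ⟨2 | 1 2⟩
  {0,1}:  v_{0} + v_{1} = 2·v_{4} — sig = ⟨2 | 2⟩
  {0,2}:  v_{0} + v_{2} = 2·v_{3} + 2·v_{7} — sig = ⟨2 | 2 2⟩
  {1,3,7}:  v_{1} + v_{3} + v_{7} = v_{4} — sig = ⟨3 | 1⟩
  {3,4,7}:  v_{3} + v_{4} + v_{7} = v_{0} — sig = ⟨3 | 1⟩

Sorted signature multiset PRS(X):
{ ⟨2 | 0⟩,  ⟨2 | 1⟩ ×3,  ⟨2 | 1 1⟩,  ⟨2 | 1 1 1⟩,  ⟨2 | 1 2⟩ ×2,  ⟨2 | 2⟩,  ⟨2 | 2 2⟩,  ⟨3 | 1⟩ ×2 }


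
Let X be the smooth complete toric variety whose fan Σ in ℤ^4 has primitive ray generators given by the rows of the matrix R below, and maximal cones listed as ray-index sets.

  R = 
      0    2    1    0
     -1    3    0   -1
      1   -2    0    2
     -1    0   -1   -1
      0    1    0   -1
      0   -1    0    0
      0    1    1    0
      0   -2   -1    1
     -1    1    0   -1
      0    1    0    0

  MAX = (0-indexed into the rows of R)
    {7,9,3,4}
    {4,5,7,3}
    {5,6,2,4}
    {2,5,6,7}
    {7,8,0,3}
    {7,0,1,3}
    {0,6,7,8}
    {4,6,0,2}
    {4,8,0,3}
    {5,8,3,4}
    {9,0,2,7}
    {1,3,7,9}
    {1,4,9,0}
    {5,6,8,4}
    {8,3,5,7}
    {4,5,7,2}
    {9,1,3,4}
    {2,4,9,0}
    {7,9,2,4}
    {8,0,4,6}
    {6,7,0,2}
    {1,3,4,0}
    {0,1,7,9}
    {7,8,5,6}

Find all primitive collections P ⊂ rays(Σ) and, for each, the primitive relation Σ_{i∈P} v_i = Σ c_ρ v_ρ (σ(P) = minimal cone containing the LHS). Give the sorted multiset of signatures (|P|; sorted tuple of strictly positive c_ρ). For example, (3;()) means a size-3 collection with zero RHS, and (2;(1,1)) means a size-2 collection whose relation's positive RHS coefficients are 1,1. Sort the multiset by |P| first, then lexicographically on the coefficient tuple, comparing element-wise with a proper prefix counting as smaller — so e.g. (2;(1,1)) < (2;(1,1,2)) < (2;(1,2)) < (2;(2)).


The 16 primitive collections of Σ (r=10, n=4):

  • {5,9}:  v_{5} + v_{9} = 0  ⇒ sig = (2;())
  • {0,5}:  v_{0} + v_{5} = v_{6}  ⇒ sig = (2;(1))
  • {2,3}:  v_{2} + v_{3} = v_{7}  ⇒ sig = (2;(1))
  • {3,6}:  v_{3} + v_{6} = v_{8}  ⇒ sig = (2;(1))
  • {6,9}:  v_{6} + v_{9} = v_{0}  ⇒ sig = (2;(1))
  • {1,5}:  v_{1} + v_{5} = v_{0} + v_{3}  ⇒ sig = (2;(1,1))
  • {2,8}:  v_{2} + v_{8} = v_{6} + v_{7}  ⇒ sig = (2;(1,1))
  • {8,9}:  v_{8} + v_{9} = v_{0} + v_{3}  ⇒ sig = (2;(1,1))
  • {1,2}:  v_{1} + v_{2} = v_{0} + v_{7} + v_{9}  ⇒ sig = (2;(1,1,1))
  • {1,6}:  v_{1} + v_{6} = 2·v_{0} + v_{3}  ⇒ sig = (2;(1,2))
  • {1,8}:  v_{1} + v_{8} = 2·v_{0} + 2·v_{3}  ⇒ sig = (2;(2,2))
  • {4,6,7}:  v_{4} + v_{6} + v_{7} = 0  ⇒ sig = (3;())
  • {0,3,9}:  v_{0} + v_{3} + v_{9} = v_{1}  ⇒ sig = (3;(1))
  • {0,4,7}:  v_{0} + v_{4} + v_{7} = v_{9}  ⇒ sig = (3;(1))
  • {4,7,8}:  v_{4} + v_{7} + v_{8} = v_{3}  ⇒ sig = (3;(1))
  • {1,4,7}:  v_{1} + v_{4} + v_{7} = v_{3} + 2·v_{9}  ⇒ sig = (3;(1,2))

Signatures (|P|; sorted positive RHS coefficients), sorted:
[(2;()), (2;(1)), (2;(1)), (2;(1)), (2;(1)), (2;(1,1)), (2;(1,1)), (2;(1,1)), (2;(1,1,1)), (2;(1,2)), (2;(2,2)), (3;()), (3;(1)), (3;(1)), (3;(1)), (3;(1,2))]


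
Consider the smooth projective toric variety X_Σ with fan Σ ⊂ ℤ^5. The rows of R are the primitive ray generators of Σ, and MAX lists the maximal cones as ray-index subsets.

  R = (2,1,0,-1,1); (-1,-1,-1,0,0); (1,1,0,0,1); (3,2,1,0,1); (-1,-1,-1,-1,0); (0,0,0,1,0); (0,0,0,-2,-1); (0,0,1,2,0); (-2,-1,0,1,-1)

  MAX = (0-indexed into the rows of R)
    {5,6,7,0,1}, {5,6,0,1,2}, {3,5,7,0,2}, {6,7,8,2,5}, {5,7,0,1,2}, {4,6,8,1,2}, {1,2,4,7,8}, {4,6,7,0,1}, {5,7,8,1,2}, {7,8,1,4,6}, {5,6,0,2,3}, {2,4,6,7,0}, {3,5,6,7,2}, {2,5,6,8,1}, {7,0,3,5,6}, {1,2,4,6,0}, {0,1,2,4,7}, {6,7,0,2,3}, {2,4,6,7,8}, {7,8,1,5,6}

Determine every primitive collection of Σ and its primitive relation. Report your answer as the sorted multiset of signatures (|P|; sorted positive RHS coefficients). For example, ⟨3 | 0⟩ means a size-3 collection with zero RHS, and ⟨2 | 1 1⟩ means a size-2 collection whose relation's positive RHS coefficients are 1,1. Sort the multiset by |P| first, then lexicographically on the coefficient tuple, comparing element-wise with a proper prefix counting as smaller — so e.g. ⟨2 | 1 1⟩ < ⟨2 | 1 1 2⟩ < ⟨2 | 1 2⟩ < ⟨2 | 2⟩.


7 collections generate NE(X_Σ); each relation:

  • {0,8}:  v_{0} + v_{8} = 0  so sig = ⟨2 | 0⟩
  • {3,4}:  v_{3} + v_{4} = v_{0}  so sig = ⟨2 | 1⟩
  • {4,5}:  v_{4} + v_{5} = v_{1}  so sig = ⟨2 | 1⟩
  • {1,3}:  v_{1} + v_{3} = v_{0} + v_{5}  so sig = ⟨2 | 1 1⟩
  • {3,8}:  v_{3} + v_{8} = v_{2} + v_{5} + v_{6} + v_{7}  so sig = ⟨2 | 1 1 1 1⟩
  • {1,2,6,7}:  v_{1} + v_{2} + v_{6} + v_{7} = 0  so sig = ⟨4 | 0⟩
  • {0,2,5,6,7}:  v_{0} + v_{2} + v_{5} + v_{6} + v_{7} = v_{3}  so sig = ⟨5 | 1⟩

so the primitive-relation signature multiset is
{ ⟨2 | 0⟩,  ⟨2 | 1⟩ ×2,  ⟨2 | 1 1⟩,  ⟨2 | 1 1 1 1⟩,  ⟨4 | 0⟩,  ⟨5 | 1⟩ }


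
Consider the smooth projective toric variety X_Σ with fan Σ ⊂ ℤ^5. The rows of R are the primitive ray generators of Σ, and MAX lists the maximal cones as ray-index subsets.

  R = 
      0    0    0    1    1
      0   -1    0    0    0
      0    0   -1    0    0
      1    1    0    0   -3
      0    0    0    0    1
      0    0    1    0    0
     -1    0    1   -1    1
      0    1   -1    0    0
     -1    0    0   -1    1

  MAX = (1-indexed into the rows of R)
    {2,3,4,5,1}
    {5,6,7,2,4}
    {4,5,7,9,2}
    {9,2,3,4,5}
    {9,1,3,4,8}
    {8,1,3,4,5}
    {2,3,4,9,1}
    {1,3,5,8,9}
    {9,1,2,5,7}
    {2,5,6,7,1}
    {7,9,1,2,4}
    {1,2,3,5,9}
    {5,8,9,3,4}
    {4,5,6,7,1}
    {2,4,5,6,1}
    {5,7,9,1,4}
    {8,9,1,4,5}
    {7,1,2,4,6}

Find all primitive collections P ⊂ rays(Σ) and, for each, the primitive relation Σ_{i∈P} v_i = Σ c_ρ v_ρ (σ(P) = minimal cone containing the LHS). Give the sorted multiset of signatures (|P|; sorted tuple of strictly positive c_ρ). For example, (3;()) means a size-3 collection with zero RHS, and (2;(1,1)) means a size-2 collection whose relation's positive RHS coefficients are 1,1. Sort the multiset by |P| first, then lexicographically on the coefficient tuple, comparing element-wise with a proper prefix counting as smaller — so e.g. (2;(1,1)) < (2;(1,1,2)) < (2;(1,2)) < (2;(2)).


Minimal non-faces — 9 found among 9 rays, 18 max cones:

  {3,6}:  v_{3} + v_{6} = 0  ⇒ sig = (2;())
  {2,8}:  v_{2} + v_{8} = v_{3}  ⇒ sig = (2;(1))
  {3,7}:  v_{3} + v_{7} = v_{9}  ⇒ sig = (2;(1))
  {6,9}:  v_{6} + v_{9} = v_{7}  ⇒ sig = (2;(1))
  {6,8}:  v_{6} + v_{8} = v_{1} + v_{4} + v_{5} + v_{9}  ⇒ sig = (2;(1,1,1,1))
  {7,8}:  v_{7} + v_{8} = v_{1} + v_{4} + v_{5} + 2·v_{9}  ⇒ sig = (2;(1,1,1,2))
  {1,2,4,5,9}:  v_{1} + v_{2} + v_{4} + v_{5} + v_{9} = 0  ⇒ sig = (5;())
  {1,2,4,5,7}:  v_{1} + v_{2} + v_{4} + v_{5} + v_{7} = v_{6}  ⇒ sig = (5;(1))
  {1,3,4,5,9}:  v_{1} + v_{3} + v_{4} + v_{5} + v_{9} = v_{8}  ⇒ sig = (5;(1))

Sorted signature multiset PRS(X):
    |P|=2: 6 collections, coeffs (), (1), (1), (1), (1,1,1,1), (1,1,1,2)
    |P|=5: 3 collections, coeffs (), (1), (1)


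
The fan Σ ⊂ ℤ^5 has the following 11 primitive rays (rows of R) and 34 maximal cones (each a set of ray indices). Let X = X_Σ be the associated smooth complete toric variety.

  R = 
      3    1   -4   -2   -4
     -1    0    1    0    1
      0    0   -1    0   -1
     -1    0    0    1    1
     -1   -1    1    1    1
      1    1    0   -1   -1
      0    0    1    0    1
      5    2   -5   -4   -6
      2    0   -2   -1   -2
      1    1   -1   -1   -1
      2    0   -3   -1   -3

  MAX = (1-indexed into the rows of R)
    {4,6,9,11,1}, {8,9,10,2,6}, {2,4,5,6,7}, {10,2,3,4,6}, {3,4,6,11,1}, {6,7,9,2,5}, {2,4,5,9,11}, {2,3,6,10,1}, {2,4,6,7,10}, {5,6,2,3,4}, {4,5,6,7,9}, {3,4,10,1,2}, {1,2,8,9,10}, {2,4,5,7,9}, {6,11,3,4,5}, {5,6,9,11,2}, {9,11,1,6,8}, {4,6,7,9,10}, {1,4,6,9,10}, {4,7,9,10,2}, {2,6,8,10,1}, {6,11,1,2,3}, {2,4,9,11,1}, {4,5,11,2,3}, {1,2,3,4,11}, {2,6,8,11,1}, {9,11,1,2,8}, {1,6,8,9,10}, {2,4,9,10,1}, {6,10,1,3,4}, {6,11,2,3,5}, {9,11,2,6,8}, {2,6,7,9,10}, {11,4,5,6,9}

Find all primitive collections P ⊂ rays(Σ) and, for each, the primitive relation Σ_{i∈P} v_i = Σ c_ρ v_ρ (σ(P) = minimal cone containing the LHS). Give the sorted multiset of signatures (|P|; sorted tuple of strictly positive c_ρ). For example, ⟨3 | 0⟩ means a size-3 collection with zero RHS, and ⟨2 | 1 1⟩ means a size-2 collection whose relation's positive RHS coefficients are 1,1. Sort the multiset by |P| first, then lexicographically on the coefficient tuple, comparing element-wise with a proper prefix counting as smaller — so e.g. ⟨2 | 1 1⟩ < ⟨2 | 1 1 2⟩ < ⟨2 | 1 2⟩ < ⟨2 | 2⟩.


Δ(Σ) — 11 vertices, 15 min non-faces:

  P={3,7}:  v_{3} + v_{7} = 0 — sig = ⟨2 | 0⟩
  P={5,10}:  v_{5} + v_{10} = 0 — sig = ⟨2 | 0⟩
  P={1,5}:  v_{1} + v_{5} = v_{11} — sig = ⟨2 | 1⟩
  P={3,9}:  v_{3} + v_{9} = v_{11} — sig = ⟨2 | 1⟩
  P={7,11}:  v_{7} + v_{11} = v_{9} — sig = ⟨2 | 1⟩
  P={10,11}:  v_{10} + v_{11} = v_{1} — sig = ⟨2 | 1⟩
  P={1,7}:  v_{1} + v_{7} = v_{9} + v_{10} — sig = ⟨2 | 1 1⟩
  P={4,8}:  v_{4} + v_{8} = v_{1} + v_{10} — sig = ⟨2 | 1 1⟩
  P={3,8}:  v_{3} + v_{8} = v_{1} + v_{2} + v_{6} + v_{11} — sig = ⟨2 | 1 1 1 1⟩
  P={5,8}:  v_{5} + v_{8} = v_{2} + v_{6} + v_{9} + v_{11} — sig = ⟨2 | 1 1 1 1⟩
  P={7,8}:  v_{7} + v_{8} = v_{2} + v_{6} + 2·v_{9} + v_{10} — sig = ⟨2 | 1 1 1 2⟩
  P={1,2,6,9}:  v_{1} + v_{2} + v_{6} + v_{9} = v_{8} — sig = ⟨4 | 1⟩
  P={2,4,6,9}:  v_{2} + v_{4} + v_{6} + v_{9} = v_{10} — sig = ⟨4 | 1⟩
  P={2,4,6,11}:  v_{2} + v_{4} + v_{6} + v_{11} = v_{3} + v_{10} — sig = ⟨4 | 1 1⟩
  P={1,2,4,6}:  v_{1} + v_{2} + v_{4} + v_{6} = v_{3} + 2·v_{10} — sig = ⟨4 | 1 2⟩

Hence PRS(X_Σ) =
    ⟨2 | 0⟩
    ⟨2 | 0⟩
    ⟨2 | 1⟩
    ⟨2 | 1⟩
    ⟨2 | 1⟩
    ⟨2 | 1⟩
    ⟨2 | 1 1⟩
    ⟨2 | 1 1⟩
    ⟨2 | 1 1 1 1⟩
    ⟨2 | 1 1 1 1⟩
    ⟨2 | 1 1 1 2⟩
    ⟨4 | 1⟩
    ⟨4 | 1⟩
    ⟨4 | 1 1⟩
    ⟨4 | 1 2⟩


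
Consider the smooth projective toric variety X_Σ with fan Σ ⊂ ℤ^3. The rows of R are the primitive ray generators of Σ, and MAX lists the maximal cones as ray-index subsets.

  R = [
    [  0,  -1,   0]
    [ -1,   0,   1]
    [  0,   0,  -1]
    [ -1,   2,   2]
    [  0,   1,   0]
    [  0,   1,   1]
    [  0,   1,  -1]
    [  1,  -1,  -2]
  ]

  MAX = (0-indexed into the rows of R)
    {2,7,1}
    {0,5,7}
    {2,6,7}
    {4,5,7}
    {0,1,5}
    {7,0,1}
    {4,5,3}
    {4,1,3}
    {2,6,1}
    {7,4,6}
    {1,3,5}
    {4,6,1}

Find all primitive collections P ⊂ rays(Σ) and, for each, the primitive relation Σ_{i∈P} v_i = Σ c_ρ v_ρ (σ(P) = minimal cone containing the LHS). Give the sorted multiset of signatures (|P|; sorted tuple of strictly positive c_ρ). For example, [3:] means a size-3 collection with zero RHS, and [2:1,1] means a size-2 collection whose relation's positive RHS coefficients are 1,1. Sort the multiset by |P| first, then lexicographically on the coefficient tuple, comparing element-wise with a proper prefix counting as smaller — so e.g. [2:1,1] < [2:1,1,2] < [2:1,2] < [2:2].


The 14 primitive collections of Σ (r=8, n=3):

  P={0,4}:  v_{0} + v_{4} = 0  ⇒ sig = [2:]
  P={0,6}:  v_{0} + v_{6} = v_{2}  ⇒ sig = [2:1]
  P={2,4}:  v_{2} + v_{4} = v_{6}  ⇒ sig = [2:1]
  P={2,5}:  v_{2} + v_{5} = v_{4}  ⇒ sig = [2:1]
  P={3,7}:  v_{3} + v_{7} = v_{4}  ⇒ sig = [2:1]
  P={0,2}:  v_{0} + v_{2} = v_{1} + v_{7}  ⇒ sig = [2:1,1]
  P={0,3}:  v_{0} + v_{3} = v_{1} + v_{5}  ⇒ sig = [2:1,1]
  P={2,3}:  v_{2} + v_{3} = v_{1} + 2·v_{4}  ⇒ sig = [2:1,2]
  P={3,6}:  v_{3} + v_{6} = v_{1} + 3·v_{4}  ⇒ sig = [2:1,3]
  P={5,6}:  v_{5} + v_{6} = 2·v_{4}  ⇒ sig = [2:2]
  P={1,5,7}:  v_{1} + v_{5} + v_{7} = 0  ⇒ sig = [3:]
  P={1,4,5}:  v_{1} + v_{4} + v_{5} = v_{3}  ⇒ sig = [3:1]
  P={1,4,7}:  v_{1} + v_{4} + v_{7} = v_{2}  ⇒ sig = [3:1]
  P={1,6,7}:  v_{1} + v_{6} + v_{7} = 2·v_{2}  ⇒ sig = [3:2]

Signatures (|P|; sorted positive RHS coefficients), sorted:
    [2:]
    [2:1]
    [2:1]
    [2:1]
    [2:1]
    [2:1,1]
    [2:1,1]
    [2:1,2]
    [2:1,3]
    [2:2]
    [3:]
    [3:1]
    [3:1]
    [3:2]


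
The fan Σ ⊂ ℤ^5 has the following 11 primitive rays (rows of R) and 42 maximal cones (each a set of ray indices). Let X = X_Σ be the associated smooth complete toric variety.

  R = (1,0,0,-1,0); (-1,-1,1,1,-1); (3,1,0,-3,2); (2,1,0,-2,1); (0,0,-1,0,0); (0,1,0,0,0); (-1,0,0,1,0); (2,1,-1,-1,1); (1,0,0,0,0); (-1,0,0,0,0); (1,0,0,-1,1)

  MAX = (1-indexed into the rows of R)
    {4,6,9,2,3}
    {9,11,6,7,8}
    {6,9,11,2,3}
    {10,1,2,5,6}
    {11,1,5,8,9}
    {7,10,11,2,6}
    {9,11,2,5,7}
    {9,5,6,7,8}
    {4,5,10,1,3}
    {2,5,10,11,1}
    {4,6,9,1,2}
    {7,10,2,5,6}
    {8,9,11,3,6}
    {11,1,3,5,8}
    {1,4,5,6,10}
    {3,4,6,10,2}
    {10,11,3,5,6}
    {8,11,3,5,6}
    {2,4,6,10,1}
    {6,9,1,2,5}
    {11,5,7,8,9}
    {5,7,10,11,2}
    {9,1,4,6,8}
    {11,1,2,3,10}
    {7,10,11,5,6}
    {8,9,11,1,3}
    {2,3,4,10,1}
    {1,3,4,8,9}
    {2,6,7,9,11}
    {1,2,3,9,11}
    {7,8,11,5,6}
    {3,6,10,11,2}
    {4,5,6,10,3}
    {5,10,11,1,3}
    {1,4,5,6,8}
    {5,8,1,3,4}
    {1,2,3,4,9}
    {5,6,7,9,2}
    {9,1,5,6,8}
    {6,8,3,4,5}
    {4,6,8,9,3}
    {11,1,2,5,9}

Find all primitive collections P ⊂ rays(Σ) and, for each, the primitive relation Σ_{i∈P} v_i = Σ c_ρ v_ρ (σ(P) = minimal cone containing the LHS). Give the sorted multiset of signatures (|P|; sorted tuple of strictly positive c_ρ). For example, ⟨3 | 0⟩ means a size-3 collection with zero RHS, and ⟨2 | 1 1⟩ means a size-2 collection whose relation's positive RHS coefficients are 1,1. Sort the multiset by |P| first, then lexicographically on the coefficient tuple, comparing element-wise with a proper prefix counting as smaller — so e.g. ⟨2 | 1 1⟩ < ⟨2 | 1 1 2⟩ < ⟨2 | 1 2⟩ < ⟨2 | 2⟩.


15 collections generate NE(X_Σ); each relation:

  P={1,7}:  v_{1} + v_{7} = 0 ; sig = ⟨2 | 0⟩
  P={9,10}:  v_{9} + v_{10} = 0 ; sig = ⟨2 | 0⟩
  P={2,8}:  v_{2} + v_{8} = v_{9} ; sig = ⟨2 | 1⟩
  P={4,11}:  v_{4} + v_{11} = v_{3} ; sig = ⟨2 | 1⟩
  P={4,7}:  v_{4} + v_{7} = v_{6} + v_{11} ; sig = ⟨2 | 1 1⟩
  P={8,10}:  v_{8} + v_{10} = v_{5} + v_{6} + v_{11} ; sig = ⟨2 | 1 1 1⟩
  P={3,7}:  v_{3} + v_{7} = v_{6} + 2·v_{11} ; sig = ⟨2 | 1 2⟩
  P={1,6,11}:  v_{1} + v_{6} + v_{11} = v_{4} ; sig = ⟨3 | 1⟩
  P={2,4,5}:  v_{2} + v_{4} + v_{5} = v_{1} ; sig = ⟨3 | 1⟩
  P={2,3,5}:  v_{2} + v_{3} + v_{5} = v_{1} + v_{11} ; sig = ⟨3 | 1 1⟩
  P={4,5,9}:  v_{4} + v_{5} + v_{9} = v_{1} + v_{8} ; sig = ⟨3 | 1 1⟩
  P={3,5,9}:  v_{3} + v_{5} + v_{9} = v_{1} + v_{8} + v_{11} ; sig = ⟨3 | 1 1 1⟩
  P={1,3,6}:  v_{1} + v_{3} + v_{6} = 2·v_{4} ; sig = ⟨3 | 2⟩
  P={2,5,6,11}:  v_{2} + v_{5} + v_{6} + v_{11} = 0 ; sig = ⟨4 | 0⟩
  P={5,6,9,11}:  v_{5} + v_{6} + v_{9} + v_{11} = v_{8} ; sig = ⟨4 | 1⟩

Sorted signature multiset PRS(X):
[⟨2 | 0⟩, ⟨2 | 0⟩, ⟨2 | 1⟩, ⟨2 | 1⟩, ⟨2 | 1 1⟩, ⟨2 | 1 1 1⟩, ⟨2 | 1 2⟩, ⟨3 | 1⟩, ⟨3 | 1⟩, ⟨3 | 1 1⟩, ⟨3 | 1 1⟩, ⟨3 | 1 1 1⟩, ⟨3 | 2⟩, ⟨4 | 0⟩, ⟨4 | 1⟩]


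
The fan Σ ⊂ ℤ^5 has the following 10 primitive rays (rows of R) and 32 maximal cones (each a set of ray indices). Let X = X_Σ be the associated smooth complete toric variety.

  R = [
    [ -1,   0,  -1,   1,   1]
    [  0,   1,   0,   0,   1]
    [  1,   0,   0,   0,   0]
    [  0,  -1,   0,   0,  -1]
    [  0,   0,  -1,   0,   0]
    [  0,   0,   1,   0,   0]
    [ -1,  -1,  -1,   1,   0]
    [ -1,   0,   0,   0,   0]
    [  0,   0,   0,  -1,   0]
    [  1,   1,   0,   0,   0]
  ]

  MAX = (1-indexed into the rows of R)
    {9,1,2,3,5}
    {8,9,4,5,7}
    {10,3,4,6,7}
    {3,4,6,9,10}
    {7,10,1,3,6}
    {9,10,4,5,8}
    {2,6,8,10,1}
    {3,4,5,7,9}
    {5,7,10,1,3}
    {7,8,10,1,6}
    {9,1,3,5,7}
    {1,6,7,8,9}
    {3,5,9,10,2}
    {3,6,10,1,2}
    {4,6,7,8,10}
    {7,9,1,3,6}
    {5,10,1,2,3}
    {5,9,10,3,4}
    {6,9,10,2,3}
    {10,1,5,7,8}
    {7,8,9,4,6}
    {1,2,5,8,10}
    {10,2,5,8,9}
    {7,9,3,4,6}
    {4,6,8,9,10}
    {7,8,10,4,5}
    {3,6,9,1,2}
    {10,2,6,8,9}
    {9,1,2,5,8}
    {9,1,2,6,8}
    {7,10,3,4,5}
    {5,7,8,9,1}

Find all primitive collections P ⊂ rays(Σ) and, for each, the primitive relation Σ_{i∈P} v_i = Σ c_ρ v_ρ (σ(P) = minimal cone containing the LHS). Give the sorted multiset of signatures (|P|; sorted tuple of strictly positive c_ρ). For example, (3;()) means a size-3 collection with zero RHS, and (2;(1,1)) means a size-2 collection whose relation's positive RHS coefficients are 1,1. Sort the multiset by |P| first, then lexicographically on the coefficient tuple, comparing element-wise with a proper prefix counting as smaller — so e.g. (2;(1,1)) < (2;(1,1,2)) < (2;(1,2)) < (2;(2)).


Σ has 7 primitive collections:

  • {2,4}:  v_{2} + v_{4} = 0  so sig = (2;())
  • {3,8}:  v_{3} + v_{8} = 0  so sig = (2;())
  • {5,6}:  v_{5} + v_{6} = 0  so sig = (2;())
  • {1,4}:  v_{1} + v_{4} = v_{7}  so sig = (2;(1))
  • {2,7}:  v_{2} + v_{7} = v_{1}  so sig = (2;(1))
  • {7,9,10}:  v_{7} + v_{9} + v_{10} = v_{5}  so sig = (3;(1))
  • {1,9,10}:  v_{1} + v_{9} + v_{10} = v_{2} + v_{5}  so sig = (3;(1,1))

so the primitive-relation signature multiset is
{ (2;()) ×3,  (2;(1)) ×2,  (3;(1)),  (3;(1,1)) }


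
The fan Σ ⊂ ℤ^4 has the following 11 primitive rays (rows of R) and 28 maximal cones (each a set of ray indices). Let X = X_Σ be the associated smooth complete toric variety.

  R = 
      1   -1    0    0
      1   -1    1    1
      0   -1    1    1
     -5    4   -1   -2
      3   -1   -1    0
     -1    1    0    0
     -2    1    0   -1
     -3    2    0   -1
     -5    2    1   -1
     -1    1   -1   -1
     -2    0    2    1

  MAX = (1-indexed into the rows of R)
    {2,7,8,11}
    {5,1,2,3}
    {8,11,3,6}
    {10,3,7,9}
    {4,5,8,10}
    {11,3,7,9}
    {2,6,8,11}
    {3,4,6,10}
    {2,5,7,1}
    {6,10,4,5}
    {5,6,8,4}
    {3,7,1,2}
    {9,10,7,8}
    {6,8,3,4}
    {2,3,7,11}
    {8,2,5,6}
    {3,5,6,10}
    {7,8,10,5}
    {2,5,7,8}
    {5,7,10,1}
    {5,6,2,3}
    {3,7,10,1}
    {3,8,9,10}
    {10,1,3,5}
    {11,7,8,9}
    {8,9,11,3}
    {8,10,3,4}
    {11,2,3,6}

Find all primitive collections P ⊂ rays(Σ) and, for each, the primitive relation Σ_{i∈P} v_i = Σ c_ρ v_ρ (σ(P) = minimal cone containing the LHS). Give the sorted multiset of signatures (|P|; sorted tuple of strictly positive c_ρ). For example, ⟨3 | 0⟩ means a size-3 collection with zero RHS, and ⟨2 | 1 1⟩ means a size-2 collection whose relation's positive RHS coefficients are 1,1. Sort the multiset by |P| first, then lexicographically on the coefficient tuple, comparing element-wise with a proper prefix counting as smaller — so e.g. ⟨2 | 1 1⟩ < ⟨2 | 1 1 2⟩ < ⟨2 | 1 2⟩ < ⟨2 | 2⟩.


Σ has 22 primitive collections:

  {1,6}:  v_{1} + v_{6} = 0  ⟹  sig = ⟨2 | 0⟩
  {2,10}:  v_{2} + v_{10} = 0  ⟹  sig = ⟨2 | 0⟩
  {1,8}:  v_{1} + v_{8} = v_{7}  ⟹  sig = ⟨2 | 1⟩
  {5,9}:  v_{5} + v_{9} = v_{7}  ⟹  sig = ⟨2 | 1⟩
  {5,11}:  v_{5} + v_{11} = v_{2}  ⟹  sig = ⟨2 | 1⟩
  {6,7}:  v_{6} + v_{7} = v_{8}  ⟹  sig = ⟨2 | 1⟩
  {1,4}:  v_{1} + v_{4} = v_{8} + v_{10}  ⟹  sig = ⟨2 | 1 1⟩
  {2,4}:  v_{2} + v_{4} = v_{6} + v_{8}  ⟹  sig = ⟨2 | 1 1⟩
  {2,9}:  v_{2} + v_{9} = v_{7} + v_{11}  ⟹  sig = ⟨2 | 1 1⟩
  {10,11}:  v_{10} + v_{11} = v_{3} + v_{8}  ⟹  sig = ⟨2 | 1 1⟩
  {1,11}:  v_{1} + v_{11} = v_{2} + v_{3} + v_{7}  ⟹  sig = ⟨2 | 1 1 1⟩
  {4,11}:  v_{4} + v_{11} = v_{3} + v_{6} + 2·v_{8}  ⟹  sig = ⟨2 | 1 1 2⟩
  {4,9}:  v_{4} + v_{9} = v_{3} + 3·v_{8} + v_{10}  ⟹  sig = ⟨2 | 1 1 3⟩
  {1,9}:  v_{1} + v_{9} = v_{3} + 2·v_{7}  ⟹  sig = ⟨2 | 1 2⟩
  {4,7}:  v_{4} + v_{7} = 2·v_{8} + v_{10}  ⟹  sig = ⟨2 | 1 2⟩
  {6,9}:  v_{6} + v_{9} = v_{3} + 2·v_{8}  ⟹  sig = ⟨2 | 1 2⟩
  {3,5,8}:  v_{3} + v_{5} + v_{8} = 0  ⟹  sig = ⟨3 | 0⟩
  {2,3,8}:  v_{2} + v_{3} + v_{8} = v_{11}  ⟹  sig = ⟨3 | 1⟩
  {3,5,7}:  v_{3} + v_{5} + v_{7} = v_{1}  ⟹  sig = ⟨3 | 1⟩
  {3,7,8}:  v_{3} + v_{7} + v_{8} = v_{9}  ⟹  sig = ⟨3 | 1⟩
  {6,8,10}:  v_{6} + v_{8} + v_{10} = v_{4}  ⟹  sig = ⟨3 | 1⟩
  {3,4,5}:  v_{3} + v_{4} + v_{5} = v_{6} + v_{10}  ⟹  sig = ⟨3 | 1 1⟩

so the primitive-relation signature multiset is
{ ⟨2 | 0⟩ ×2,  ⟨2 | 1⟩ ×4,  ⟨2 | 1 1⟩ ×4,  ⟨2 | 1 1 1⟩,  ⟨2 | 1 1 2⟩,  ⟨2 | 1 1 3⟩,  ⟨2 | 1 2⟩ ×3,  ⟨3 | 0⟩,  ⟨3 | 1⟩ ×4,  ⟨3 | 1 1⟩ }


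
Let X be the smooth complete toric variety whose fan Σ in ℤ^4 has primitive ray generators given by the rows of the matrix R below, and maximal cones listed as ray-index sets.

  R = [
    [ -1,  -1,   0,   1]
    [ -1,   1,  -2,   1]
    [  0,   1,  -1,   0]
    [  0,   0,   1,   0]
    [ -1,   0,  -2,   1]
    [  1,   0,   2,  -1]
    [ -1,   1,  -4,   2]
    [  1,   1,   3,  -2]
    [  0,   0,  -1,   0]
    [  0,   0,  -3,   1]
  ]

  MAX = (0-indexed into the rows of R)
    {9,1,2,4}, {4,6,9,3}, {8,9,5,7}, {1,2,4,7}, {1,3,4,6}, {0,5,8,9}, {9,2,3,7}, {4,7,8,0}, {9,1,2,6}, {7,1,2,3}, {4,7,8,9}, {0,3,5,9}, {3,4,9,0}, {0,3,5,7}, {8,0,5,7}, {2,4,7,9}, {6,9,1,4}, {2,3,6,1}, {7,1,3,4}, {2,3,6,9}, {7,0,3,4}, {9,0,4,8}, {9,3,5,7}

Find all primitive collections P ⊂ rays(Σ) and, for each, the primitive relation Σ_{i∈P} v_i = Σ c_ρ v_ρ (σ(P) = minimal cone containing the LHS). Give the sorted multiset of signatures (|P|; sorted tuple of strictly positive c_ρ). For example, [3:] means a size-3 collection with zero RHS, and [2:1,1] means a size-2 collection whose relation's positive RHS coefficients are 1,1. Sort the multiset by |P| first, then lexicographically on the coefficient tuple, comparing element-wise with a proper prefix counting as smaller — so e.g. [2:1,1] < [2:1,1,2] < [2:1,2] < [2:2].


Minimal non-faces — 18 found among 10 rays, 23 max cones:

  • {3,8}:  v_{3} + v_{8} = 0  →  sig = [2:]
  • {4,5}:  v_{4} + v_{5} = 0  →  sig = [2:]
  • {0,2}:  v_{0} + v_{2} = v_{3} + v_{4}  →  sig = [2:1,1]
  • {1,5}:  v_{1} + v_{5} = v_{2} + v_{3}  →  sig = [2:1,1]
  • {1,8}:  v_{1} + v_{8} = v_{2} + v_{4}  →  sig = [2:1,1]
  • {6,8}:  v_{6} + v_{8} = v_{1} + v_{9}  →  sig = [2:1,1]
  • {2,5}:  v_{2} + v_{5} = v_{3} + v_{7} + v_{9}  →  sig = [2:1,1,1]
  • {2,8}:  v_{2} + v_{8} = v_{4} + v_{7} + v_{9}  →  sig = [2:1,1,1]
  • {5,6}:  v_{5} + v_{6} = v_{2} + 2·v_{3} + v_{9}  →  sig = [2:1,1,2]
  • {6,7}:  v_{6} + v_{7} = 2·v_{2} + v_{3}  →  sig = [2:1,2]
  • {0,6}:  v_{0} + v_{6} = 3·v_{3} + 2·v_{4} + v_{9}  →  sig = [2:1,2,3]
  • {0,1}:  v_{0} + v_{1} = 2·v_{3} + 2·v_{4}  →  sig = [2:2,2]
  • {0,7,9}:  v_{0} + v_{7} + v_{9} = 0  →  sig = [3:]
  • {1,3,9}:  v_{1} + v_{3} + v_{9} = v_{6}  →  sig = [3:1]
  • {2,3,4}:  v_{2} + v_{3} + v_{4} = v_{1}  →  sig = [3:1]
  • {2,4,6}:  v_{2} + v_{4} + v_{6} = 2·v_{1} + v_{9}  →  sig = [3:1,2]
  • {1,7,9}:  v_{1} + v_{7} + v_{9} = 2·v_{2}  →  sig = [3:2]
  • {3,4,7,9}:  v_{3} + v_{4} + v_{7} + v_{9} = v_{2}  →  sig = [4:1]

Hence PRS(X_Σ) =
[[2:], [2:], [2:1,1], [2:1,1], [2:1,1], [2:1,1], [2:1,1,1], [2:1,1,1], [2:1,1,2], [2:1,2], [2:1,2,3], [2:2,2], [3:], [3:1], [3:1], [3:1,2], [3:2], [4:1]]
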